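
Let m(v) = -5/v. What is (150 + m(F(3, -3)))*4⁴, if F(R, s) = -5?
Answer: 38656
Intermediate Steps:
(150 + m(F(3, -3)))*4⁴ = (150 - 5/(-5))*4⁴ = (150 - 5*(-⅕))*256 = (150 + 1)*256 = 151*256 = 38656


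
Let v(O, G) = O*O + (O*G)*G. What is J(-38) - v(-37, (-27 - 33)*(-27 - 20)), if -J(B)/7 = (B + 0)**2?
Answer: 294227323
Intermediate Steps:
J(B) = -7*B**2 (J(B) = -7*(B + 0)**2 = -7*B**2)
v(O, G) = O**2 + O*G**2 (v(O, G) = O**2 + (G*O)*G = O**2 + O*G**2)
J(-38) - v(-37, (-27 - 33)*(-27 - 20)) = -7*(-38)**2 - (-37)*(-37 + ((-27 - 33)*(-27 - 20))**2) = -7*1444 - (-37)*(-37 + (-60*(-47))**2) = -10108 - (-37)*(-37 + 2820**2) = -10108 - (-37)*(-37 + 7952400) = -10108 - (-37)*7952363 = -10108 - 1*(-294237431) = -10108 + 294237431 = 294227323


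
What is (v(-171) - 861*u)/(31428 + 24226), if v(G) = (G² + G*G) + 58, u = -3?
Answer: 61123/55654 ≈ 1.0983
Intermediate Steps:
v(G) = 58 + 2*G² (v(G) = (G² + G²) + 58 = 2*G² + 58 = 58 + 2*G²)
(v(-171) - 861*u)/(31428 + 24226) = ((58 + 2*(-171)²) - 861*(-3))/(31428 + 24226) = ((58 + 2*29241) + 2583)/55654 = ((58 + 58482) + 2583)*(1/55654) = (58540 + 2583)*(1/55654) = 61123*(1/55654) = 61123/55654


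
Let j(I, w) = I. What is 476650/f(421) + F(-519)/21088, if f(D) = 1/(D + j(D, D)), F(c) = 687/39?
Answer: 110024761059429/274144 ≈ 4.0134e+8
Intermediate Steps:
F(c) = 229/13 (F(c) = 687*(1/39) = 229/13)
f(D) = 1/(2*D) (f(D) = 1/(D + D) = 1/(2*D))
476650/f(421) + F(-519)/21088 = 476650/(((½)/421)) + (229/13)/21088 = 476650/(((½)*(1/421))) + (229/13)*(1/21088) = 476650/(1/842) + 229/274144 = 476650*842 + 229/274144 = 401339300 + 229/274144 = 110024761059429/274144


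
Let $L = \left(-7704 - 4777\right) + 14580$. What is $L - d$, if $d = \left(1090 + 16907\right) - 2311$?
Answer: $-13587$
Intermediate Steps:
$d = 15686$ ($d = 17997 - 2311 = 15686$)
$L = 2099$ ($L = -12481 + 14580 = 2099$)
$L - d = 2099 - 15686 = -13587$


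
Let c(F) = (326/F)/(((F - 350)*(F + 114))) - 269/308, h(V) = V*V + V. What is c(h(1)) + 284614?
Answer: 884673215005/3108336 ≈ 2.8461e+5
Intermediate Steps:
h(V) = V + V**2 (h(V) = V**2 + V = V + V**2)
c(F) = -269/308 + 326/(F*(-350 + F)*(114 + F)) (c(F) = (326/F)/(((-350 + F)*(114 + F))) - 269*1/308 = (326/F)*(1/((-350 + F)*(114 + F))) - 269/308 = 326/(F*(-350 + F)*(114 + F)) - 269/308 = -269/308 + 326/(F*(-350 + F)*(114 + F)))
c(h(1)) + 284614 = (-100408 - 10733100*(1 + 1) - 63484*(1 + 1)**2 + 269*(1*(1 + 1))**3)/(308*((1*(1 + 1)))*(39900 - (1*(1 + 1))**2 + 236*(1*(1 + 1)))) + 284614 = (-100408 - 10733100*2 - 63484*(1*2)**2 + 269*(1*2)**3)/(308*((1*2))*(39900 - (1*2)**2 + 236*(1*2))) + 284614 = (1/308)*(-100408 - 10733100*2 - 63484*2**2 + 269*2**3)/(2*(39900 - 1*2**2 + 236*2)) + 284614 = (1/308)*(1/2)*(-100408 - 21466200 - 63484*4 + 269*8)/(39900 - 1*4 + 472) + 284614 = (1/308)*(1/2)*(-100408 - 21466200 - 253936 + 2152)/(39900 - 4 + 472) + 284614 = (1/308)*(1/2)*(-21818392)/40368 + 284614 = (1/308)*(1/2)*(1/40368)*(-21818392) + 284614 = -2727299/3108336 + 284614 = 884673215005/3108336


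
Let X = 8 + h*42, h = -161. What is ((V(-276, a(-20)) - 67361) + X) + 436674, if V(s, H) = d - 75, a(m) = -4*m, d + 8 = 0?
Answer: 362476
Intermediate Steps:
d = -8 (d = -8 + 0 = -8)
V(s, H) = -83 (V(s, H) = -8 - 75 = -83)
X = -6754 (X = 8 - 161*42 = 8 - 6762 = -6754)
((V(-276, a(-20)) - 67361) + X) + 436674 = ((-83 - 67361) - 6754) + 436674 = (-67444 - 6754) + 436674 = -74198 + 436674 = 362476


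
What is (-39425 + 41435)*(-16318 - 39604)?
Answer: -112403220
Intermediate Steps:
(-39425 + 41435)*(-16318 - 39604) = 2010*(-55922) = -112403220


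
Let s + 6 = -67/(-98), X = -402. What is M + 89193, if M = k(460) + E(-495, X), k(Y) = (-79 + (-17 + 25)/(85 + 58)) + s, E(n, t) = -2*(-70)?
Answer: 1250731837/14014 ≈ 89249.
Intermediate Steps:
s = -521/98 (s = -6 - 67/(-98) = -6 - 67*(-1/98) = -6 + 67/98 = -521/98 ≈ -5.3163)
E(n, t) = 140
k(Y) = -1180825/14014 (k(Y) = (-79 + (-17 + 25)/(85 + 58)) - 521/98 = (-79 + 8/143) - 521/98 = -11289/143 - 521/98 = -1180825/14014)
M = 781135/14014 (M = -1180825/14014 + 140 = 781135/14014 ≈ 55.740)
M + 89193 = 781135/14014 + 89193 = 1250731837/14014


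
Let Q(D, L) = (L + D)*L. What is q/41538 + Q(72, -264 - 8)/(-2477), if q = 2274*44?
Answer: -335304748/17148271 ≈ -19.553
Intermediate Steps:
q = 100056
Q(D, L) = L*(D + L) (Q(D, L) = (D + L)*L = L*(D + L))
q/41538 + Q(72, -264 - 8)/(-2477) = 100056/41538 + ((-264 - 8)*(72 + (-264 - 8)))/(-2477) = 100056*(1/41538) - 272*(72 - 272)*(-1/2477) = 16676/6923 - 272*(-200)*(-1/2477) = 16676/6923 + 54400*(-1/2477) = 16676/6923 - 54400/2477 = -335304748/17148271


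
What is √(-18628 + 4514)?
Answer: I*√14114 ≈ 118.8*I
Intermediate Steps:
√(-18628 + 4514) = √(-14114) = I*√14114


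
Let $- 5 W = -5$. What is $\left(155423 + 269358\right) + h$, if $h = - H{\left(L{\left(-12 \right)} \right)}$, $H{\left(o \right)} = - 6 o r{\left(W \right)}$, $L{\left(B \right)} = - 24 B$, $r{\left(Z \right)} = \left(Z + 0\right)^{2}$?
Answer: $426509$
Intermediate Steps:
$W = 1$ ($W = \left(- \frac{1}{5}\right) \left(-5\right) = 1$)
$r{\left(Z \right)} = Z^{2}$
$H{\left(o \right)} = - 6 o$ ($H{\left(o \right)} = - 6 o 1^{2} = - 6 o 1 = - 6 o$)
$h = 1728$ ($h = - \left(-6\right) \left(\left(-24\right) \left(-12\right)\right) = - \left(-6\right) 288 = \left(-1\right) \left(-1728\right) = 1728$)
$\left(155423 + 269358\right) + h = \left(155423 + 269358\right) + 1728 = 424781 + 1728 = 426509$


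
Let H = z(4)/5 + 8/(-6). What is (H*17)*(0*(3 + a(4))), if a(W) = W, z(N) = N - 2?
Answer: 0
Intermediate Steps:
z(N) = -2 + N
H = -14/15 (H = (-2 + 4)/5 + 8/(-6) = 2*(⅕) + 8*(-⅙) = ⅖ - 4/3 = -14/15 ≈ -0.93333)
(H*17)*(0*(3 + a(4))) = (-14/15*17)*(0*(3 + 4)) = -0*7 = -238/15*0 = 0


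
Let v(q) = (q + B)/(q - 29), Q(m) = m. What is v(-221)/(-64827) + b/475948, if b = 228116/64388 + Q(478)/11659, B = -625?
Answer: -3592616547240313/80424650140898101500 ≈ -4.4671e-5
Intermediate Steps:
v(q) = (-625 + q)/(-29 + q) (v(q) = (q - 625)/(q - 29) = (-625 + q)/(-29 + q))
b = 672595477/187674923 (b = 228116/64388 + 478/11659 = 228116*(1/64388) + 478*(1/11659) = 57029/16097 + 478/11659 = 672595477/187674923 ≈ 3.5838)
v(-221)/(-64827) + b/475948 = ((-625 - 221)/(-29 - 221))/(-64827) + (672595477/187674923)/475948 = (-846/(-250))*(-1/64827) + (672595477/187674923)*(1/475948) = -1/250*(-846)*(-1/64827) + 672595477/89323504252004 = (423/125)*(-1/64827) + 672595477/89323504252004 = -47/900375 + 672595477/89323504252004 = -3592616547240313/80424650140898101500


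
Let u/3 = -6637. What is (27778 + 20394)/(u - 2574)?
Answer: -48172/22485 ≈ -2.1424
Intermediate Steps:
u = -19911 (u = 3*(-6637) = -19911)
(27778 + 20394)/(u - 2574) = (27778 + 20394)/(-19911 - 2574) = 48172/(-22485) = 48172*(-1/22485) = -48172/22485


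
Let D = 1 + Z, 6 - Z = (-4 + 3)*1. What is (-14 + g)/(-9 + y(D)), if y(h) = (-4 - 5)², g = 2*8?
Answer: 1/36 ≈ 0.027778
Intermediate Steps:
g = 16
Z = 7 (Z = 6 - (-4 + 3) = 6 - (-1) = 6 - 1*(-1) = 6 + 1 = 7)
D = 8 (D = 1 + 7 = 8)
y(h) = 81 (y(h) = (-9)² = 81)
(-14 + g)/(-9 + y(D)) = (-14 + 16)/(-9 + 81) = 2/72 = 2*(1/72) = 1/36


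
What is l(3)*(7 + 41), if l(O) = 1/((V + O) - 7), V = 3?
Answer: -48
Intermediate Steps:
l(O) = 1/(-4 + O) (l(O) = 1/((3 + O) - 7) = 1/(-4 + O))
l(3)*(7 + 41) = (7 + 41)/(-4 + 3) = 48/(-1) = -1*48 = -48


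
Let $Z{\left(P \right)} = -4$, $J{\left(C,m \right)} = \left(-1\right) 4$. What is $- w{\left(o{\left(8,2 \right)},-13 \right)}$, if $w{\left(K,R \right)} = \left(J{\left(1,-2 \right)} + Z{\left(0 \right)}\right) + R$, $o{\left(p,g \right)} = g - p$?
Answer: $21$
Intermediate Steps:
$J{\left(C,m \right)} = -4$
$w{\left(K,R \right)} = -8 + R$ ($w{\left(K,R \right)} = \left(-4 - 4\right) + R = -8 + R$)
$- w{\left(o{\left(8,2 \right)},-13 \right)} = - (-8 - 13) = \left(-1\right) \left(-21\right) = 21$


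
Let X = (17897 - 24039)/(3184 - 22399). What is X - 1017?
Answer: -19535513/19215 ≈ -1016.7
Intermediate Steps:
X = 6142/19215 (X = -6142/(-19215) = -6142*(-1/19215) = 6142/19215 ≈ 0.31965)
X - 1017 = 6142/19215 - 1017 = -19535513/19215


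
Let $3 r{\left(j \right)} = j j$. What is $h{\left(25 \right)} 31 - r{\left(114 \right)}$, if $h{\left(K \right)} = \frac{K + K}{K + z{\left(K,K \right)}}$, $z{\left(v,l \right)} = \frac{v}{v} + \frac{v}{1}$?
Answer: $- \frac{219382}{51} \approx -4301.6$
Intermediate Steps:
$z{\left(v,l \right)} = 1 + v$ ($z{\left(v,l \right)} = 1 + v 1 = 1 + v$)
$r{\left(j \right)} = \frac{j^{2}}{3}$ ($r{\left(j \right)} = \frac{j j}{3} = \frac{j^{2}}{3}$)
$h{\left(K \right)} = \frac{2 K}{1 + 2 K}$ ($h{\left(K \right)} = \frac{K + K}{K + \left(1 + K\right)} = \frac{2 K}{1 + 2 K}$)
$h{\left(25 \right)} 31 - r{\left(114 \right)} = 2 \cdot 25 \frac{1}{1 + 2 \cdot 25} \cdot 31 - \frac{114^{2}}{3} = 2 \cdot 25 \frac{1}{1 + 50} \cdot 31 - \frac{1}{3} \cdot 12996 = 2 \cdot 25 \cdot \frac{1}{51} \cdot 31 - 4332 = \frac{50}{51} \cdot 31 - 4332 = \frac{1550}{51} - 4332 = - \frac{219382}{51}$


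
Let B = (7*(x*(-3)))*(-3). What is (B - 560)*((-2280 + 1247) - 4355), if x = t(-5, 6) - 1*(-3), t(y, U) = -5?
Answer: 3696168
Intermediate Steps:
x = -2 (x = -5 - 1*(-3) = -5 + 3 = -2)
B = -126 (B = (7*(-2*(-3)))*(-3) = (7*6)*(-3) = 42*(-3) = -126)
(B - 560)*((-2280 + 1247) - 4355) = (-126 - 560)*((-2280 + 1247) - 4355) = -686*(-1033 - 4355) = -686*(-5388) = 3696168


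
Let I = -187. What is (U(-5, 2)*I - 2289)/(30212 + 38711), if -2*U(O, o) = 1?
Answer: -4391/137846 ≈ -0.031854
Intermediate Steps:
U(O, o) = -1/2 (U(O, o) = -1/2*1 = -1/2)
(U(-5, 2)*I - 2289)/(30212 + 38711) = (-1/2*(-187) - 2289)/(30212 + 38711) = (187/2 - 2289)/68923 = -4391/2*1/68923 = -4391/137846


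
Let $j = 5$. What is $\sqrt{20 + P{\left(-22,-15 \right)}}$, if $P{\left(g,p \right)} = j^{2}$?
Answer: $3 \sqrt{5} \approx 6.7082$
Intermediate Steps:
$P{\left(g,p \right)} = 25$ ($P{\left(g,p \right)} = 5^{2} = 25$)
$\sqrt{20 + P{\left(-22,-15 \right)}} = \sqrt{20 + 25} = \sqrt{45} = 3 \sqrt{5}$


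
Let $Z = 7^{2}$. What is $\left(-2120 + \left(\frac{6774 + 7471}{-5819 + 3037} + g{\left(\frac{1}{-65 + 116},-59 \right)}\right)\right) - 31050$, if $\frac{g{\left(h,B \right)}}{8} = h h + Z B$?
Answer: $- \frac{407408343625}{7235982} \approx -56303.0$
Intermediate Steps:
$Z = 49$
$g{\left(h,B \right)} = 8 h^{2} + 392 B$ ($g{\left(h,B \right)} = 8 \left(h h + 49 B\right) = 8 \left(h^{2} + 49 B\right) = 8 h^{2} + 392 B$)
$\left(-2120 + \left(\frac{6774 + 7471}{-5819 + 3037} + g{\left(\frac{1}{-65 + 116},-59 \right)}\right)\right) - 31050 = \left(-2120 + \left(\frac{6774 + 7471}{-5819 + 3037} + \left(8 \left(\frac{1}{-65 + 116}\right)^{2} + 392 \left(-59\right)\right)\right)\right) - 31050 = \left(-2120 - \left(23128 - \frac{8}{2601} + \frac{14245}{2782}\right)\right) - 31050 = \left(-2120 + \left(14245 \left(- \frac{1}{2782}\right) - \left(23128 - \frac{8}{2601}\right)\right)\right) - 31050 = \left(-2120 + \left(- \frac{14245}{2782} + \left(8 \cdot \frac{1}{2601} - 23128\right)\right)\right) - 31050 = \left(-2120 + \left(- \frac{14245}{2782} + \left(\frac{8}{2601} - 23128\right)\right)\right) - 31050 = \left(-2120 - \frac{167390820685}{7235982}\right) - 31050 = - \frac{182731102525}{7235982} - 31050 = - \frac{407408343625}{7235982}$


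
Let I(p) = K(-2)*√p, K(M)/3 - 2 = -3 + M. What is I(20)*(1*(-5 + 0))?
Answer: 90*√5 ≈ 201.25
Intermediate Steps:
K(M) = -3 + 3*M (K(M) = 6 + 3*(-3 + M) = 6 + (-9 + 3*M) = -3 + 3*M)
I(p) = -9*√p (I(p) = (-3 + 3*(-2))*√p = (-3 - 6)*√p = -9*√p)
I(20)*(1*(-5 + 0)) = (-18*√5)*(1*(-5 + 0)) = (-18*√5)*(1*(-5)) = -18*√5*(-5) = 90*√5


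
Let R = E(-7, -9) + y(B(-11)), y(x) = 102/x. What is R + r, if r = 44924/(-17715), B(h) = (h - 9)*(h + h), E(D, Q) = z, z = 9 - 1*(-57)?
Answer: 49648397/779460 ≈ 63.696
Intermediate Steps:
z = 66 (z = 9 + 57 = 66)
E(D, Q) = 66
B(h) = 2*h*(-9 + h) (B(h) = (-9 + h)*(2*h) = 2*h*(-9 + h))
R = 14571/220 (R = 66 + 102/((2*(-11)*(-9 - 11))) = 66 + 102/((2*(-11)*(-20))) = 66 + 102/440 = 66 + 102*(1/440) = 66 + 51/220 = 14571/220 ≈ 66.232)
r = -44924/17715 (r = 44924*(-1/17715) = -44924/17715 ≈ -2.5359)
R + r = 14571/220 - 44924/17715 = 49648397/779460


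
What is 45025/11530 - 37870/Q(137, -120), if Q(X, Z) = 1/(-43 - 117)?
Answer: 13972524205/2306 ≈ 6.0592e+6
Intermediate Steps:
Q(X, Z) = -1/160 (Q(X, Z) = 1/(-160) = -1/160)
45025/11530 - 37870/Q(137, -120) = 45025/11530 - 37870/(-1/160) = 45025*(1/11530) - 37870*(-160) = 9005/2306 + 6059200 = 13972524205/2306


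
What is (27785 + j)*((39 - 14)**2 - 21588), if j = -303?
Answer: -576105166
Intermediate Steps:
(27785 + j)*((39 - 14)**2 - 21588) = (27785 - 303)*((39 - 14)**2 - 21588) = 27482*(25**2 - 21588) = 27482*(625 - 21588) = 27482*(-20963) = -576105166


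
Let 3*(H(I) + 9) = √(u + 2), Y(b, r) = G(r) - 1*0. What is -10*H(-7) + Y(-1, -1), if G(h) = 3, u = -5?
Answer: 93 - 10*I*√3/3 ≈ 93.0 - 5.7735*I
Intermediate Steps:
Y(b, r) = 3 (Y(b, r) = 3 - 1*0 = 3 + 0 = 3)
H(I) = -9 + I*√3/3 (H(I) = -9 + √(-5 + 2)/3 = -9 + √(-3)/3 = -9 + (I*√3)/3 = -9 + I*√3/3)
-10*H(-7) + Y(-1, -1) = -10*(-9 + I*√3/3) + 3 = (90 - 10*I*√3/3) + 3 = 93 - 10*I*√3/3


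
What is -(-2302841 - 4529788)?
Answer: 6832629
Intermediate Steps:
-(-2302841 - 4529788) = -1*(-6832629) = 6832629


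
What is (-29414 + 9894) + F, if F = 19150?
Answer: -370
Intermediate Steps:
(-29414 + 9894) + F = (-29414 + 9894) + 19150 = -19520 + 19150 = -370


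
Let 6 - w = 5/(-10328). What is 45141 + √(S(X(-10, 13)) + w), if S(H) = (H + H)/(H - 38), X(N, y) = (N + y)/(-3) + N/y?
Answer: 45141 + √43404250611326/2669788 ≈ 45144.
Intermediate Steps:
w = 61973/10328 (w = 6 - 5/(-10328) = 6 - 5*(-1)/10328 = 6 - 1*(-5/10328) = 6 + 5/10328 = 61973/10328 ≈ 6.0005)
X(N, y) = -N/3 - y/3 + N/y (X(N, y) = (N + y)*(-⅓) + N/y = (-N/3 - y/3) + N/y = -N/3 - y/3 + N/y)
S(H) = 2*H/(-38 + H) (S(H) = (2*H)/(-38 + H) = 2*H/(-38 + H))
45141 + √(S(X(-10, 13)) + w) = 45141 + √(2*((-10 - ⅓*13*(-10 + 13))/13)/(-38 + (-10 - ⅓*13*(-10 + 13))/13) + 61973/10328) = 45141 + √(2*((-10 - ⅓*13*3)/13)/(-38 + (-10 - ⅓*13*3)/13) + 61973/10328) = 45141 + √(2*((-10 - 13)/13)/(-38 + (-10 - 13)/13) + 61973/10328) = 45141 + √(2*((1/13)*(-23))/(-38 + (1/13)*(-23)) + 61973/10328) = 45141 + √(2*(-23/13)/(-38 - 23/13) + 61973/10328) = 45141 + √(2*(-23/13)/(-517/13) + 61973/10328) = 45141 + √(2*(-23/13)*(-13/517) + 61973/10328) = 45141 + √(46/517 + 61973/10328) = 45141 + √(32515129/5339576) = 45141 + √43404250611326/2669788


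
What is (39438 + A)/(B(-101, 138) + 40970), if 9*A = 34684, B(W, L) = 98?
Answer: 194813/184806 ≈ 1.0541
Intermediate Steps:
A = 34684/9 (A = (⅑)*34684 = 34684/9 ≈ 3853.8)
(39438 + A)/(B(-101, 138) + 40970) = (39438 + 34684/9)/(98 + 40970) = (389626/9)/41068 = (389626/9)*(1/41068) = 194813/184806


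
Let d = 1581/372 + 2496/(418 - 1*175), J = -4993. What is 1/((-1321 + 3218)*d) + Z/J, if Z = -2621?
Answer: 23395051817/44564447305 ≈ 0.52497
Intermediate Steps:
d = 4705/324 (d = 1581*(1/372) + 2496/(418 - 175) = 17/4 + 2496/243 = 17/4 + 2496*(1/243) = 17/4 + 832/81 = 4705/324 ≈ 14.522)
1/((-1321 + 3218)*d) + Z/J = 1/((-1321 + 3218)*(4705/324)) - 2621/(-4993) = (324/4705)/1897 - 2621*(-1/4993) = (1/1897)*(324/4705) + 2621/4993 = 324/8925385 + 2621/4993 = 23395051817/44564447305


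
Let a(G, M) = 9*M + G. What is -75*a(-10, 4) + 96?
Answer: -1854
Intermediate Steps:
a(G, M) = G + 9*M
-75*a(-10, 4) + 96 = -75*(-10 + 9*4) + 96 = -75*(-10 + 36) + 96 = -75*26 + 96 = -1950 + 96 = -1854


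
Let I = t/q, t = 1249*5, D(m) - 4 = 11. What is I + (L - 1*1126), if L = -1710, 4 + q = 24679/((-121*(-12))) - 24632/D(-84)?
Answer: -11196074096/3942511 ≈ -2839.8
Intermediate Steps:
D(m) = 15 (D(m) = 4 + 11 = 15)
q = -3942511/2420 (q = -4 + (24679/((-121*(-12))) - 24632/15) = -4 + (24679/1452 - 24632*1/15) = -4 + (24679*(1/1452) - 24632/15) = -4 + (24679/1452 - 24632/15) = -4 - 3932831/2420 = -3942511/2420 ≈ -1629.1)
t = 6245
I = -15112900/3942511 (I = 6245/(-3942511/2420) = 6245*(-2420/3942511) = -15112900/3942511 ≈ -3.8333)
I + (L - 1*1126) = -15112900/3942511 + (-1710 - 1*1126) = -15112900/3942511 + (-1710 - 1126) = -15112900/3942511 - 2836 = -11196074096/3942511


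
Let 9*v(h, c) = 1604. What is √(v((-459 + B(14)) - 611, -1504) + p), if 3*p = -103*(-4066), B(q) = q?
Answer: √1257998/3 ≈ 373.87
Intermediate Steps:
v(h, c) = 1604/9 (v(h, c) = (⅑)*1604 = 1604/9)
p = 418798/3 (p = (-103*(-4066))/3 = (⅓)*418798 = 418798/3 ≈ 1.3960e+5)
√(v((-459 + B(14)) - 611, -1504) + p) = √(1604/9 + 418798/3) = √(1257998/9) = √1257998/3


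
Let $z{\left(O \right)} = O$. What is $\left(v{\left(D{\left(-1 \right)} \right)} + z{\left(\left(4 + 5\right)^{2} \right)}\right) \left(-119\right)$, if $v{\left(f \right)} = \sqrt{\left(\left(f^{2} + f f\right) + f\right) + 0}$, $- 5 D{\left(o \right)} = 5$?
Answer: $-9758$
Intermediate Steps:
$D{\left(o \right)} = -1$ ($D{\left(o \right)} = \left(- \frac{1}{5}\right) 5 = -1$)
$v{\left(f \right)} = \sqrt{f + 2 f^{2}}$ ($v{\left(f \right)} = \sqrt{\left(\left(f^{2} + f^{2}\right) + f\right) + 0} = \sqrt{\left(2 f^{2} + f\right) + 0} = \sqrt{\left(f + 2 f^{2}\right) + 0} = \sqrt{f + 2 f^{2}}$)
$\left(v{\left(D{\left(-1 \right)} \right)} + z{\left(\left(4 + 5\right)^{2} \right)}\right) \left(-119\right) = \left(\sqrt{- (1 + 2 \left(-1\right))} + \left(4 + 5\right)^{2}\right) \left(-119\right) = \left(\sqrt{- (1 - 2)} + 9^{2}\right) \left(-119\right) = \left(\sqrt{\left(-1\right) \left(-1\right)} + 81\right) \left(-119\right) = \left(\sqrt{1} + 81\right) \left(-119\right) = \left(1 + 81\right) \left(-119\right) = 82 \left(-119\right) = -9758$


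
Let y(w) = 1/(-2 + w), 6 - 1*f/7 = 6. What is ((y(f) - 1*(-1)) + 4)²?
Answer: 81/4 ≈ 20.250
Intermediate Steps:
f = 0 (f = 42 - 7*6 = 42 - 42 = 0)
((y(f) - 1*(-1)) + 4)² = ((1/(-2 + 0) - 1*(-1)) + 4)² = ((1/(-2) + 1) + 4)² = ((-½ + 1) + 4)² = (½ + 4)² = (9/2)² = 81/4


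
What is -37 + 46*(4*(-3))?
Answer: -589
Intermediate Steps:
-37 + 46*(4*(-3)) = -37 + 46*(-12) = -37 - 552 = -589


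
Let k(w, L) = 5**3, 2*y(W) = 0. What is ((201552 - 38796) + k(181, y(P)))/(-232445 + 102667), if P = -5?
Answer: -162881/129778 ≈ -1.2551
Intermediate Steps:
y(W) = 0 (y(W) = (1/2)*0 = 0)
k(w, L) = 125
((201552 - 38796) + k(181, y(P)))/(-232445 + 102667) = ((201552 - 38796) + 125)/(-232445 + 102667) = (162756 + 125)/(-129778) = 162881*(-1/129778) = -162881/129778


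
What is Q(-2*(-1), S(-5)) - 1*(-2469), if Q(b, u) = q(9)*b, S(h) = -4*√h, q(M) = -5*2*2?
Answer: 2429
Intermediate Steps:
q(M) = -20 (q(M) = -10*2 = -20)
Q(b, u) = -20*b
Q(-2*(-1), S(-5)) - 1*(-2469) = -(-40)*(-1) - 1*(-2469) = -20*2 + 2469 = -40 + 2469 = 2429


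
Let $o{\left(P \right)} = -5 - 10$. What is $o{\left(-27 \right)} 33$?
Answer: $-495$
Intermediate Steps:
$o{\left(P \right)} = -15$
$o{\left(-27 \right)} 33 = \left(-15\right) 33 = -495$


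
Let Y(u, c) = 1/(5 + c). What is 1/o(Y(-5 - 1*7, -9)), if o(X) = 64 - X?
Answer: 4/257 ≈ 0.015564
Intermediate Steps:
1/o(Y(-5 - 1*7, -9)) = 1/(64 - 1/(5 - 9)) = 1/(64 - 1/(-4)) = 1/(64 - 1*(-1/4)) = 1/(64 + 1/4) = 1/(257/4) = 4/257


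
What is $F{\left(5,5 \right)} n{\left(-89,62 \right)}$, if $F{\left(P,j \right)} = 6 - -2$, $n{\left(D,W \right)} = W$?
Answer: $496$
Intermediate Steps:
$F{\left(P,j \right)} = 8$ ($F{\left(P,j \right)} = 6 + 2 = 8$)
$F{\left(5,5 \right)} n{\left(-89,62 \right)} = 8 \cdot 62 = 496$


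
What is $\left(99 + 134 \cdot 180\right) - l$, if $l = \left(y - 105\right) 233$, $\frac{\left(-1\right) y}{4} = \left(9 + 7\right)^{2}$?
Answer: $287276$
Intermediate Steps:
$y = -1024$ ($y = - 4 \left(9 + 7\right)^{2} = - 4 \cdot 16^{2} = \left(-4\right) 256 = -1024$)
$l = -263057$ ($l = \left(-1024 - 105\right) 233 = \left(-1129\right) 233 = -263057$)
$\left(99 + 134 \cdot 180\right) - l = \left(99 + 134 \cdot 180\right) - -263057 = \left(99 + 24120\right) + 263057 = 24219 + 263057 = 287276$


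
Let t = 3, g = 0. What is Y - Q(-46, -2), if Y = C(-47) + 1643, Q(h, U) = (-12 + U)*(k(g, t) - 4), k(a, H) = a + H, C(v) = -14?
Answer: 1615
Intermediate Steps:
k(a, H) = H + a
Q(h, U) = 12 - U (Q(h, U) = (-12 + U)*((3 + 0) - 4) = (-12 + U)*(3 - 4) = (-12 + U)*(-1) = 12 - U)
Y = 1629 (Y = -14 + 1643 = 1629)
Y - Q(-46, -2) = 1629 - (12 - 1*(-2)) = 1629 - (12 + 2) = 1629 - 1*14 = 1629 - 14 = 1615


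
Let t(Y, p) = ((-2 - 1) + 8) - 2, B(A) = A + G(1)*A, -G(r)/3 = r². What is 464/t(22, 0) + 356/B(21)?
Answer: 3070/21 ≈ 146.19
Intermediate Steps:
G(r) = -3*r²
B(A) = -2*A (B(A) = A + (-3*1²)*A = A + (-3*1)*A = A - 3*A = -2*A)
t(Y, p) = 3 (t(Y, p) = (-3 + 8) - 2 = 5 - 2 = 3)
464/t(22, 0) + 356/B(21) = 464/3 + 356/((-2*21)) = 464*(⅓) + 356/(-42) = 464/3 + 356*(-1/42) = 464/3 - 178/21 = 3070/21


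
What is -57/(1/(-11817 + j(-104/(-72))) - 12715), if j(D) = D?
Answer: 6061380/1352113109 ≈ 0.0044829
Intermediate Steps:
-57/(1/(-11817 + j(-104/(-72))) - 12715) = -57/(1/(-11817 - 104/(-72)) - 12715) = -57/(1/(-11817 - 104*(-1/72)) - 12715) = -57/(1/(-11817 + 13/9) - 12715) = -57/(1/(-106340/9) - 12715) = -57/(-9/106340 - 12715) = -57/(-1352113109/106340) = -106340/1352113109*(-57) = 6061380/1352113109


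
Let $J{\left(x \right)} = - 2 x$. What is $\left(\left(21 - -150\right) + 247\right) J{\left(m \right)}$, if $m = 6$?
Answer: $-5016$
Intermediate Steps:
$\left(\left(21 - -150\right) + 247\right) J{\left(m \right)} = \left(\left(21 - -150\right) + 247\right) \left(\left(-2\right) 6\right) = \left(\left(21 + 150\right) + 247\right) \left(-12\right) = \left(171 + 247\right) \left(-12\right) = 418 \left(-12\right) = -5016$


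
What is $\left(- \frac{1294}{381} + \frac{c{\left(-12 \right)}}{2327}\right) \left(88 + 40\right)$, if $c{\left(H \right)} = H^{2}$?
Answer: $- \frac{378403072}{886587} \approx -426.81$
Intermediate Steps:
$\left(- \frac{1294}{381} + \frac{c{\left(-12 \right)}}{2327}\right) \left(88 + 40\right) = \left(- \frac{1294}{381} + \frac{\left(-12\right)^{2}}{2327}\right) \left(88 + 40\right) = \left(\left(-1294\right) \frac{1}{381} + 144 \cdot \frac{1}{2327}\right) 128 = \left(- \frac{1294}{381} + \frac{144}{2327}\right) 128 = \left(- \frac{2956274}{886587}\right) 128 = - \frac{378403072}{886587}$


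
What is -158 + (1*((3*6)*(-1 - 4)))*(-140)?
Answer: 12442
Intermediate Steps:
-158 + (1*((3*6)*(-1 - 4)))*(-140) = -158 + (1*(18*(-5)))*(-140) = -158 + (1*(-90))*(-140) = -158 - 90*(-140) = -158 + 12600 = 12442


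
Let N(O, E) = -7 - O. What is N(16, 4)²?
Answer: 529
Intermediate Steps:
N(16, 4)² = (-7 - 1*16)² = (-7 - 16)² = (-23)² = 529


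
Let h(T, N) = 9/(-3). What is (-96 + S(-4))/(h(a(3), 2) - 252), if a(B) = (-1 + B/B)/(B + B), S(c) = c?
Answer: 20/51 ≈ 0.39216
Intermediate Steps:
a(B) = 0 (a(B) = (-1 + 1)/((2*B)) = 0*(1/(2*B)) = 0)
h(T, N) = -3 (h(T, N) = 9*(-1/3) = -3)
(-96 + S(-4))/(h(a(3), 2) - 252) = (-96 - 4)/(-3 - 252) = -100/(-255) = -100*(-1/255) = 20/51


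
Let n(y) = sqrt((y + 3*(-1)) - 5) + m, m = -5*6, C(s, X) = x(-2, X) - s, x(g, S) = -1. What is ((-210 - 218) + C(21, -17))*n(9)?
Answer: 13050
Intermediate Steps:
C(s, X) = -1 - s
m = -30
n(y) = -30 + sqrt(-8 + y) (n(y) = sqrt((y + 3*(-1)) - 5) - 30 = sqrt((y - 3) - 5) - 30 = sqrt((-3 + y) - 5) - 30 = sqrt(-8 + y) - 30 = -30 + sqrt(-8 + y))
((-210 - 218) + C(21, -17))*n(9) = ((-210 - 218) + (-1 - 1*21))*(-30 + sqrt(-8 + 9)) = (-428 + (-1 - 21))*(-30 + sqrt(1)) = (-428 - 22)*(-30 + 1) = -450*(-29) = 13050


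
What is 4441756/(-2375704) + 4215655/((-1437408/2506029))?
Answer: -1045760784579052747/142285663968 ≈ -7.3497e+6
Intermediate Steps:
4441756/(-2375704) + 4215655/((-1437408/2506029)) = 4441756*(-1/2375704) + 4215655/((-1437408*1/2506029)) = -1110439/593926 + 4215655/(-479136/835343) = -1110439/593926 + 4215655*(-835343/479136) = -1110439/593926 - 3521517894665/479136 = -1045760784579052747/142285663968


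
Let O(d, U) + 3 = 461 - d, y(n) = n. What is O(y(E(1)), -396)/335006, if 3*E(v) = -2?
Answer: 688/502509 ≈ 0.0013691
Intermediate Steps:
E(v) = -⅔ (E(v) = (⅓)*(-2) = -⅔)
O(d, U) = 458 - d (O(d, U) = -3 + (461 - d) = 458 - d)
O(y(E(1)), -396)/335006 = (458 - 1*(-⅔))/335006 = (458 + ⅔)*(1/335006) = (1376/3)*(1/335006) = 688/502509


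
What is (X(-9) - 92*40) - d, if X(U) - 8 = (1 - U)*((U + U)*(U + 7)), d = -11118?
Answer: 7806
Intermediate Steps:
X(U) = 8 + 2*U*(1 - U)*(7 + U) (X(U) = 8 + (1 - U)*((U + U)*(U + 7)) = 8 + (1 - U)*((2*U)*(7 + U)) = 8 + (1 - U)*(2*U*(7 + U)) = 8 + 2*U*(1 - U)*(7 + U))
(X(-9) - 92*40) - d = ((8 - 12*(-9)² - 2*(-9)³ + 14*(-9)) - 92*40) - 1*(-11118) = ((8 - 12*81 - 2*(-729) - 126) - 3680) + 11118 = ((8 - 972 + 1458 - 126) - 3680) + 11118 = (368 - 3680) + 11118 = -3312 + 11118 = 7806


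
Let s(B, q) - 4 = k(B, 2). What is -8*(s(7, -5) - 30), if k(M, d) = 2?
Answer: 192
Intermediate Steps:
s(B, q) = 6 (s(B, q) = 4 + 2 = 6)
-8*(s(7, -5) - 30) = -8*(6 - 30) = -8*(-24) = 192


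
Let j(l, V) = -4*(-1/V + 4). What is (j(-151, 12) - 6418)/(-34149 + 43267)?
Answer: -19301/27354 ≈ -0.70560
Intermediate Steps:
j(l, V) = -16 + 4/V (j(l, V) = -4*(4 - 1/V) = -16 + 4/V)
(j(-151, 12) - 6418)/(-34149 + 43267) = ((-16 + 4/12) - 6418)/(-34149 + 43267) = ((-16 + 4*(1/12)) - 6418)/9118 = ((-16 + ⅓) - 6418)*(1/9118) = (-47/3 - 6418)*(1/9118) = -19301/3*1/9118 = -19301/27354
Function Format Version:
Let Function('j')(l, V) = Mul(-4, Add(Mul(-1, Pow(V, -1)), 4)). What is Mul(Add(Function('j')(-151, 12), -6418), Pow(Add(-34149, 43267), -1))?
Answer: Rational(-19301, 27354) ≈ -0.70560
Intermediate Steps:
Function('j')(l, V) = Add(-16, Mul(4, Pow(V, -1))) (Function('j')(l, V) = Mul(-4, Add(4, Mul(-1, Pow(V, -1)))) = Add(-16, Mul(4, Pow(V, -1))))
Mul(Add(Function('j')(-151, 12), -6418), Pow(Add(-34149, 43267), -1)) = Mul(Add(Add(-16, Mul(4, Pow(12, -1))), -6418), Pow(Add(-34149, 43267), -1)) = Mul(Add(Add(-16, Mul(4, Rational(1, 12))), -6418), Pow(9118, -1)) = Mul(Add(Add(-16, Rational(1, 3)), -6418), Rational(1, 9118)) = Mul(Add(Rational(-47, 3), -6418), Rational(1, 9118)) = Mul(Rational(-19301, 3), Rational(1, 9118)) = Rational(-19301, 27354)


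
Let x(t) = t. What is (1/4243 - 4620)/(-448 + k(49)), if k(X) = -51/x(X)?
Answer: 960530291/93358729 ≈ 10.289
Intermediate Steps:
k(X) = -51/X
(1/4243 - 4620)/(-448 + k(49)) = (1/4243 - 4620)/(-448 - 51/49) = (1/4243 - 4620)/(-448 - 51*1/49) = -19602659/(4243*(-448 - 51/49)) = -19602659/(4243*(-22003/49)) = -19602659/4243*(-49/22003) = 960530291/93358729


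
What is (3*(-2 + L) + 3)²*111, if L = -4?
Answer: 24975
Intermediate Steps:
(3*(-2 + L) + 3)²*111 = (3*(-2 - 4) + 3)²*111 = (3*(-6) + 3)²*111 = (-18 + 3)²*111 = (-15)²*111 = 225*111 = 24975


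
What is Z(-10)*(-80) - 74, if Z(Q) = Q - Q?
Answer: -74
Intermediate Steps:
Z(Q) = 0
Z(-10)*(-80) - 74 = 0*(-80) - 74 = 0 - 74 = -74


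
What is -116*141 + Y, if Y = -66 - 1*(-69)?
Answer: -16353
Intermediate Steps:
Y = 3 (Y = -66 + 69 = 3)
-116*141 + Y = -116*141 + 3 = -16356 + 3 = -16353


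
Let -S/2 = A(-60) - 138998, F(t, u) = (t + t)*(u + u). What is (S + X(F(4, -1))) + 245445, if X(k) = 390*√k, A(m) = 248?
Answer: 522945 + 1560*I ≈ 5.2295e+5 + 1560.0*I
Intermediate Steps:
F(t, u) = 4*t*u (F(t, u) = (2*t)*(2*u) = 4*t*u)
S = 277500 (S = -2*(248 - 138998) = -2*(-138750) = 277500)
(S + X(F(4, -1))) + 245445 = (277500 + 390*√(4*4*(-1))) + 245445 = (277500 + 390*√(-16)) + 245445 = (277500 + 390*(4*I)) + 245445 = (277500 + 1560*I) + 245445 = 522945 + 1560*I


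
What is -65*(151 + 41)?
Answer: -12480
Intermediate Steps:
-65*(151 + 41) = -65*192 = -12480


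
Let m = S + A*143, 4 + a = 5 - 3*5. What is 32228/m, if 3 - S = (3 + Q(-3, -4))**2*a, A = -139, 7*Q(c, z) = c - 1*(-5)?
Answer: -56399/34515 ≈ -1.6340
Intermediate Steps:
Q(c, z) = 5/7 + c/7 (Q(c, z) = (c - 1*(-5))/7 = (c + 5)/7 = (5 + c)/7 = 5/7 + c/7)
a = -14 (a = -4 + (5 - 3*5) = -4 + (5 - 15) = -4 - 10 = -14)
S = 1079/7 (S = 3 - (3 + (5/7 + (1/7)*(-3)))**2*(-14) = 3 - (3 + (5/7 - 3/7))**2*(-14) = 3 - (3 + 2/7)**2*(-14) = 3 - (23/7)**2*(-14) = 3 - 529*(-14)/49 = 3 - 1*(-1058/7) = 3 + 1058/7 = 1079/7 ≈ 154.14)
m = -138060/7 (m = 1079/7 - 139*143 = 1079/7 - 19877 = -138060/7 ≈ -19723.)
32228/m = 32228/(-138060/7) = 32228*(-7/138060) = -56399/34515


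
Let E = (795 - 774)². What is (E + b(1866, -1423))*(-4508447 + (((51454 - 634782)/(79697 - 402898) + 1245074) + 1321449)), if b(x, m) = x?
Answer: -1447945167778572/323201 ≈ -4.4800e+9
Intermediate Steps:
E = 441 (E = 21² = 441)
(E + b(1866, -1423))*(-4508447 + (((51454 - 634782)/(79697 - 402898) + 1245074) + 1321449)) = (441 + 1866)*(-4508447 + (((51454 - 634782)/(79697 - 402898) + 1245074) + 1321449)) = 2307*(-4508447 + ((-583328/(-323201) + 1245074) + 1321449)) = 2307*(-4508447 + ((-583328*(-1/323201) + 1245074) + 1321449)) = 2307*(-4508447 + ((583328/323201 + 1245074) + 1321449)) = 2307*(-4508447 + (402409745202/323201 + 1321449)) = 2307*(-4508447 + 829503383451/323201) = 2307*(-627631195396/323201) = -1447945167778572/323201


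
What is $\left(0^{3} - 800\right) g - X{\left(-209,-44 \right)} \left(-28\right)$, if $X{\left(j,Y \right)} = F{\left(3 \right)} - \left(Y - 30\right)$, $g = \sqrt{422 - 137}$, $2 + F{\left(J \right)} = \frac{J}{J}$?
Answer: $2044 - 800 \sqrt{285} \approx -11462.0$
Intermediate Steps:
$F{\left(J \right)} = -1$ ($F{\left(J \right)} = -2 + \frac{J}{J} = -2 + 1 = -1$)
$g = \sqrt{285} \approx 16.882$
$X{\left(j,Y \right)} = 29 - Y$ ($X{\left(j,Y \right)} = -1 - \left(Y - 30\right) = -1 - \left(-30 + Y\right) = 29 - Y$)
$\left(0^{3} - 800\right) g - X{\left(-209,-44 \right)} \left(-28\right) = \left(0^{3} - 800\right) \sqrt{285} - \left(29 - -44\right) \left(-28\right) = \left(0 - 800\right) \sqrt{285} - \left(29 + 44\right) \left(-28\right) = - 800 \sqrt{285} - 73 \left(-28\right) = - 800 \sqrt{285} - -2044 = - 800 \sqrt{285} + 2044 = 2044 - 800 \sqrt{285}$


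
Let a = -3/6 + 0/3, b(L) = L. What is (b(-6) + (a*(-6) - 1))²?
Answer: 16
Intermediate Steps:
a = -½ (a = -3*⅙ + 0*(⅓) = -½ + 0 = -½ ≈ -0.50000)
(b(-6) + (a*(-6) - 1))² = (-6 + (-½*(-6) - 1))² = (-6 + (3 - 1))² = (-6 + 2)² = (-4)² = 16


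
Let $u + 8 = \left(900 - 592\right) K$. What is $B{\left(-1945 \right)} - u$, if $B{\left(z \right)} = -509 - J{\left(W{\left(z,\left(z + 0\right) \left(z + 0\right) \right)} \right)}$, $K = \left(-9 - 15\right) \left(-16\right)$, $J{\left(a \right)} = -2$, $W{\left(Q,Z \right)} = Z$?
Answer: $-118771$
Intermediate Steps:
$K = 384$ ($K = \left(-24\right) \left(-16\right) = 384$)
$B{\left(z \right)} = -507$ ($B{\left(z \right)} = -509 - -2 = -509 + 2 = -507$)
$u = 118264$ ($u = -8 + \left(900 - 592\right) 384 = -8 + 308 \cdot 384 = -8 + 118272 = 118264$)
$B{\left(-1945 \right)} - u = -507 - 118264 = -118771$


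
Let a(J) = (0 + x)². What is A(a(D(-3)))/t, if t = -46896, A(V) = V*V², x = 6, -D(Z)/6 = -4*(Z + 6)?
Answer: -972/977 ≈ -0.99488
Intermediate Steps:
D(Z) = 144 + 24*Z (D(Z) = -(-24)*(Z + 6) = -(-24)*(6 + Z) = -6*(-24 - 4*Z) = 144 + 24*Z)
a(J) = 36 (a(J) = (0 + 6)² = 6² = 36)
A(V) = V³
A(a(D(-3)))/t = 36³/(-46896) = 46656*(-1/46896) = -972/977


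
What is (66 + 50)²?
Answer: 13456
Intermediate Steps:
(66 + 50)² = 116² = 13456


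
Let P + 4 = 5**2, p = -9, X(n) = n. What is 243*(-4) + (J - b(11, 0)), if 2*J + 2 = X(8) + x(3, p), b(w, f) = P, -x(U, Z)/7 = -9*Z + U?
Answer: -1284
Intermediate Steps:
x(U, Z) = -7*U + 63*Z (x(U, Z) = -7*(-9*Z + U) = -7*(U - 9*Z) = -7*U + 63*Z)
P = 21 (P = -4 + 5**2 = -4 + 25 = 21)
b(w, f) = 21
J = -291 (J = -1 + (8 + (-7*3 + 63*(-9)))/2 = -1 + (8 + (-21 - 567))/2 = -1 + (8 - 588)/2 = -1 + (1/2)*(-580) = -1 - 290 = -291)
243*(-4) + (J - b(11, 0)) = 243*(-4) + (-291 - 1*21) = -972 + (-291 - 21) = -972 - 312 = -1284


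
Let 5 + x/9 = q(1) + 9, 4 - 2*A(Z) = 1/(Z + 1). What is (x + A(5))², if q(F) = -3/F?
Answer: 17161/144 ≈ 119.17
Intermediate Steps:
A(Z) = 2 - 1/(2*(1 + Z)) (A(Z) = 2 - 1/(2*(Z + 1)) = 2 - 1/(2*(1 + Z)))
x = 9 (x = -45 + 9*(-3/1 + 9) = -45 + 9*(-3*1 + 9) = -45 + 9*(-3 + 9) = -45 + 9*6 = -45 + 54 = 9)
(x + A(5))² = (9 + (3 + 4*5)/(2*(1 + 5)))² = (9 + (½)*(3 + 20)/6)² = (9 + (½)*(⅙)*23)² = (9 + 23/12)² = (131/12)² = 17161/144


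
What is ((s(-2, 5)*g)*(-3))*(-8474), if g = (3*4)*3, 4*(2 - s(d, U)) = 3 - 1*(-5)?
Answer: 0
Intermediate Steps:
s(d, U) = 0 (s(d, U) = 2 - (3 - 1*(-5))/4 = 2 - (3 + 5)/4 = 2 - ¼*8 = 2 - 2 = 0)
g = 36 (g = 12*3 = 36)
((s(-2, 5)*g)*(-3))*(-8474) = ((0*36)*(-3))*(-8474) = (0*(-3))*(-8474) = 0*(-8474) = 0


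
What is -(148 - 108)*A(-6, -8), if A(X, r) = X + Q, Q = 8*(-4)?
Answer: 1520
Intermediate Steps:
Q = -32
A(X, r) = -32 + X (A(X, r) = X - 32 = -32 + X)
-(148 - 108)*A(-6, -8) = -(148 - 108)*(-32 - 6) = -40*(-38) = -1*(-1520) = 1520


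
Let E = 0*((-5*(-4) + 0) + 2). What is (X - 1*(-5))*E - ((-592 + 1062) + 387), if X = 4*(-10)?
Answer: -857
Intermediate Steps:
X = -40
E = 0 (E = 0*((20 + 0) + 2) = 0*(20 + 2) = 0*22 = 0)
(X - 1*(-5))*E - ((-592 + 1062) + 387) = (-40 - 1*(-5))*0 - ((-592 + 1062) + 387) = (-40 + 5)*0 - (470 + 387) = -35*0 - 1*857 = 0 - 857 = -857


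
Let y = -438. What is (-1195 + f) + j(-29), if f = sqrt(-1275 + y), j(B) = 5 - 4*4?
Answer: -1206 + I*sqrt(1713) ≈ -1206.0 + 41.388*I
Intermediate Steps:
j(B) = -11 (j(B) = 5 - 16 = -11)
f = I*sqrt(1713) (f = sqrt(-1275 - 438) = sqrt(-1713) = I*sqrt(1713) ≈ 41.388*I)
(-1195 + f) + j(-29) = (-1195 + I*sqrt(1713)) - 11 = -1206 + I*sqrt(1713)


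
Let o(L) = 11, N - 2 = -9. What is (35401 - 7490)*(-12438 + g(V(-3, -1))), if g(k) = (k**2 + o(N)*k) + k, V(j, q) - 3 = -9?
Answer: -348161814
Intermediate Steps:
N = -7 (N = 2 - 9 = -7)
V(j, q) = -6 (V(j, q) = 3 - 9 = -6)
g(k) = k**2 + 12*k (g(k) = (k**2 + 11*k) + k = k**2 + 12*k)
(35401 - 7490)*(-12438 + g(V(-3, -1))) = (35401 - 7490)*(-12438 - 6*(12 - 6)) = 27911*(-12438 - 6*6) = 27911*(-12438 - 36) = 27911*(-12474) = -348161814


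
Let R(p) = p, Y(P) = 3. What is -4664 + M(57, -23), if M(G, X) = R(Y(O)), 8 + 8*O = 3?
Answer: -4661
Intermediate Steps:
O = -5/8 (O = -1 + (1/8)*3 = -1 + 3/8 = -5/8 ≈ -0.62500)
M(G, X) = 3
-4664 + M(57, -23) = -4664 + 3 = -4661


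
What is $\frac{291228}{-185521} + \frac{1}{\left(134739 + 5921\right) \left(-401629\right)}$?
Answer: $- \frac{2350340394391063}{1497237560615420} \approx -1.5698$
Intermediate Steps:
$\frac{291228}{-185521} + \frac{1}{\left(134739 + 5921\right) \left(-401629\right)} = 291228 \left(- \frac{1}{185521}\right) + \frac{1}{140660} \left(- \frac{1}{401629}\right) = - \frac{41604}{26503} + \frac{1}{140660} \left(- \frac{1}{401629}\right) = - \frac{41604}{26503} - \frac{1}{56493135140} = - \frac{2350340394391063}{1497237560615420}$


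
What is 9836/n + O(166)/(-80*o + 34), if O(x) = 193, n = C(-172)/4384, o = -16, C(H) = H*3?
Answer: -4721743829/56502 ≈ -83568.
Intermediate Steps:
C(H) = 3*H
n = -129/1096 (n = (3*(-172))/4384 = -516*1/4384 = -129/1096 ≈ -0.11770)
9836/n + O(166)/(-80*o + 34) = 9836/(-129/1096) + 193/(-80*(-16) + 34) = 9836*(-1096/129) + 193/(1280 + 34) = -10780256/129 + 193/1314 = -4721743829/56502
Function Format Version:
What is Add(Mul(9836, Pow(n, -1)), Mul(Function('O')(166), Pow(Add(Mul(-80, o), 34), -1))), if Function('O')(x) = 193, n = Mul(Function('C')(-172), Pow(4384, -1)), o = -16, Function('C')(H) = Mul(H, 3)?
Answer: Rational(-4721743829, 56502) ≈ -83568.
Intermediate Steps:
Function('C')(H) = Mul(3, H)
n = Rational(-129, 1096) (n = Mul(Mul(3, -172), Pow(4384, -1)) = Mul(-516, Rational(1, 4384)) = Rational(-129, 1096) ≈ -0.11770)
Add(Mul(9836, Pow(n, -1)), Mul(Function('O')(166), Pow(Add(Mul(-80, o), 34), -1))) = Add(Mul(9836, Pow(Rational(-129, 1096), -1)), Mul(193, Pow(Add(Mul(-80, -16), 34), -1))) = Add(Mul(9836, Rational(-1096, 129)), Mul(193, Pow(Add(1280, 34), -1))) = Add(Rational(-10780256, 129), Mul(193, Pow(1314, -1))) = Add(Rational(-10780256, 129), Mul(193, Rational(1, 1314))) = Add(Rational(-10780256, 129), Rational(193, 1314)) = Rational(-4721743829, 56502)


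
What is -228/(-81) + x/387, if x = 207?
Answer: 3889/1161 ≈ 3.3497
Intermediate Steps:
-228/(-81) + x/387 = -228/(-81) + 207/387 = -228*(-1/81) + 207*(1/387) = 76/27 + 23/43 = 3889/1161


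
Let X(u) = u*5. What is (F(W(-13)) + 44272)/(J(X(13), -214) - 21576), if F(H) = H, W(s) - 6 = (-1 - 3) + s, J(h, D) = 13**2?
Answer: -44261/21407 ≈ -2.0676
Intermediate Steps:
X(u) = 5*u
J(h, D) = 169
W(s) = 2 + s (W(s) = 6 + ((-1 - 3) + s) = 6 + (-4 + s) = 2 + s)
(F(W(-13)) + 44272)/(J(X(13), -214) - 21576) = ((2 - 13) + 44272)/(169 - 21576) = (-11 + 44272)/(-21407) = 44261*(-1/21407) = -44261/21407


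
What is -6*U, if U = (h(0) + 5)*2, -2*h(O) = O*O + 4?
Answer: -36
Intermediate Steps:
h(O) = -2 - O²/2 (h(O) = -(O*O + 4)/2 = -(O² + 4)/2 = -(4 + O²)/2 = -2 - O²/2)
U = 6 (U = ((-2 - ½*0²) + 5)*2 = ((-2 - ½*0) + 5)*2 = ((-2 + 0) + 5)*2 = (-2 + 5)*2 = 3*2 = 6)
-6*U = -6*6 = -36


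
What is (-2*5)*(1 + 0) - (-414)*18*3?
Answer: 22346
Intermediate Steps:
(-2*5)*(1 + 0) - (-414)*18*3 = -10*1 - (-414)*54 = -10 - 414*(-54) = -10 + 22356 = 22346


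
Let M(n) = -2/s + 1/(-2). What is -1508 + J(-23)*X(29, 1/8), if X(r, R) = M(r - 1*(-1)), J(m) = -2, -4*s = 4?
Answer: -1511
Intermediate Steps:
s = -1 (s = -¼*4 = -1)
M(n) = 3/2 (M(n) = -2/(-1) + 1/(-2) = -2*(-1) + 1*(-½) = 2 - ½ = 3/2)
X(r, R) = 3/2
-1508 + J(-23)*X(29, 1/8) = -1508 - 2*3/2 = -1508 - 3 = -1511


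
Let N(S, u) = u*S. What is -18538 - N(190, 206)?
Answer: -57678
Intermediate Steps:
N(S, u) = S*u
-18538 - N(190, 206) = -18538 - 190*206 = -18538 - 1*39140 = -18538 - 39140 = -57678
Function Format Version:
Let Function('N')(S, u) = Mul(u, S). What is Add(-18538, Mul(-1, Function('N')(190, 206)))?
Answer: -57678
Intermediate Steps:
Function('N')(S, u) = Mul(S, u)
Add(-18538, Mul(-1, Function('N')(190, 206))) = Add(-18538, Mul(-1, Mul(190, 206))) = Add(-18538, Mul(-1, 39140)) = Add(-18538, -39140) = -57678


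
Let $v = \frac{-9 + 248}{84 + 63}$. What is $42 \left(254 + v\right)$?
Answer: $\frac{75154}{7} \approx 10736.0$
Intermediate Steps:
$v = \frac{239}{147} \approx 1.6259$
$42 \left(254 + v\right) = 42 \left(254 + \frac{239}{147}\right) = 42 \cdot \frac{37577}{147} = \frac{75154}{7}$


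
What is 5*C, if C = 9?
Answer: 45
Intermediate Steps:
5*C = 5*9 = 45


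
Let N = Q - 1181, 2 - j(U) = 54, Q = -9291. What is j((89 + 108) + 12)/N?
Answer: 13/2618 ≈ 0.0049656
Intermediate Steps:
j(U) = -52 (j(U) = 2 - 1*54 = 2 - 54 = -52)
N = -10472 (N = -9291 - 1181 = -10472)
j((89 + 108) + 12)/N = -52/(-10472) = -52*(-1/10472) = 13/2618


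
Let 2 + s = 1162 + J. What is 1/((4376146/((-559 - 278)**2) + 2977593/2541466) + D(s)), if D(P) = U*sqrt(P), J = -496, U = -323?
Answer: -24470536303805278787442/228517693229201274234703696967 - 2130980964933928309119576*sqrt(166)/228517693229201274234703696967 ≈ -0.00012025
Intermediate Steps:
s = 664 (s = -2 + (1162 - 496) = -2 + 666 = 664)
D(P) = -323*sqrt(P)
1/((4376146/((-559 - 278)**2) + 2977593/2541466) + D(s)) = 1/((4376146/((-559 - 278)**2) + 2977593/2541466) - 646*sqrt(166)) = 1/((4376146/((-837)**2) + 2977593*(1/2541466)) - 646*sqrt(166)) = 1/((4376146/700569 + 2977593/2541466) - 646*sqrt(166)) = 1/((4376146*(1/700569) + 2977593/2541466) - 646*sqrt(166)) = 1/((141166/22599 + 2977593/2541466) - 646*sqrt(166)) = 1/(426059213563/57434590134 - 646*sqrt(166))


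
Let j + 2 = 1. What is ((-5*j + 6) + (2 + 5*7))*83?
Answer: 3984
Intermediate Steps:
j = -1 (j = -2 + 1 = -1)
((-5*j + 6) + (2 + 5*7))*83 = ((-5*(-1) + 6) + (2 + 5*7))*83 = ((5 + 6) + (2 + 35))*83 = (11 + 37)*83 = 48*83 = 3984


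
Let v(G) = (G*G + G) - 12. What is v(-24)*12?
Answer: 6480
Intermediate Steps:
v(G) = -12 + G + G² (v(G) = (G² + G) - 12 = (G + G²) - 12 = -12 + G + G²)
v(-24)*12 = (-12 - 24 + (-24)²)*12 = (-12 - 24 + 576)*12 = 540*12 = 6480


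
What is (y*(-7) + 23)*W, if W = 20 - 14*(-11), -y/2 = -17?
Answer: -37410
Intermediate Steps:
y = 34 (y = -2*(-17) = 34)
W = 174 (W = 20 + 154 = 174)
(y*(-7) + 23)*W = (34*(-7) + 23)*174 = (-238 + 23)*174 = -215*174 = -37410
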